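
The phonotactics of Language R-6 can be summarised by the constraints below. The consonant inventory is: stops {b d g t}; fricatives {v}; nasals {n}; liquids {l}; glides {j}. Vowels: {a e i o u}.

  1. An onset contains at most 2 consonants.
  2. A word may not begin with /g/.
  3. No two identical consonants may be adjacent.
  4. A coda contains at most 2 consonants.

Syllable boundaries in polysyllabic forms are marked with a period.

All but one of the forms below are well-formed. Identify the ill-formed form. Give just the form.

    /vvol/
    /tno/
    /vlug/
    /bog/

/vvol/ — violates constraint 3: adjacent identical consonants /vv/ → ill-formed
/tno/ — σ1 onset /tn/ (2C), coda /∅/ ok → well-formed
/vlug/ — σ1 onset /vl/ (2C), coda /g/ ok → well-formed
/bog/ — σ1 onset /b/, coda /g/ ok → well-formed

/vvol/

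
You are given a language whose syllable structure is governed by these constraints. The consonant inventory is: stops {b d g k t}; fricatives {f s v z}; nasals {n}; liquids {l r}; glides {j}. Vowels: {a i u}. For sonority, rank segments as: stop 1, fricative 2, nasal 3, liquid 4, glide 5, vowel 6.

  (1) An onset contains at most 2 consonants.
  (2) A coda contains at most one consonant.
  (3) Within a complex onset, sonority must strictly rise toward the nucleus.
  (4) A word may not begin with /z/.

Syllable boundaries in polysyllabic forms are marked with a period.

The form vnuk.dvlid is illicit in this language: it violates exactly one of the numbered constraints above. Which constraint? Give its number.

1

vnuk.dvlid: syllable 2 onset /dvl/ has 3 consonants (> 2).
This is a violation of constraint 1: "An onset contains at most 2 consonants."
The remaining constraints (2, 3, 4) are satisfied.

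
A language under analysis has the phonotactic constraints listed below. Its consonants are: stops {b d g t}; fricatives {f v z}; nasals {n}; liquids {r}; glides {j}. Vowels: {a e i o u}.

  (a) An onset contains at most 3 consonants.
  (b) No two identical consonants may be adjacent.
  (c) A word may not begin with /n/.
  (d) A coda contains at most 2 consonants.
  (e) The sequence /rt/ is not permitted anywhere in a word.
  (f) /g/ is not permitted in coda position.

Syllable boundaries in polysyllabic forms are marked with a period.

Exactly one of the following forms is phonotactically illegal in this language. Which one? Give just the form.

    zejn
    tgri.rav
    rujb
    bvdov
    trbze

trbze

zejn — σ1 onset /z/, coda /jn/ (2C) ok → phonotactically legal
tgri.rav — σ1 onset /tgr/ (3C), coda /∅/ ok; σ2 onset /r/, coda /v/ ok → phonotactically legal
rujb — σ1 onset /r/, coda /jb/ (2C) ok → phonotactically legal
bvdov — σ1 onset /bvd/ (3C), coda /v/ ok → phonotactically legal
trbze — violates constraint (a): syllable 1 onset /trbz/ has 4 consonants (> 3) → phonotactically illegal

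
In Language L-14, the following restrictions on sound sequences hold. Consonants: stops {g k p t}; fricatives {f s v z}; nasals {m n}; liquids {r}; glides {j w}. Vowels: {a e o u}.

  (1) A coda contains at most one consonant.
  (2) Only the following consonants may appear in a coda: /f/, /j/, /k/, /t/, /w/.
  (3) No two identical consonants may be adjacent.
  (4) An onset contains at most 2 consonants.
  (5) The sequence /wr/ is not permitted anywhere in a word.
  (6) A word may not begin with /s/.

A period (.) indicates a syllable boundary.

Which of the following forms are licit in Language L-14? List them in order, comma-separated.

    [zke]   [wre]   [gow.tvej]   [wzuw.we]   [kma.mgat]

[zke] — σ1 onset /zk/ (2C), coda /∅/ ok → licit
[wre] — violates constraint 5: contains banned sequence /wr/ → illicit
[gow.tvej] — σ1 onset /g/, coda /w/ ok; σ2 onset /tv/ (2C), coda /j/ ok → licit
[wzuw.we] — violates constraint 3: adjacent identical consonants /ww/ → illicit
[kma.mgat] — σ1 onset /km/ (2C), coda /∅/ ok; σ2 onset /mg/ (2C), coda /t/ ok → licit

[zke], [gow.tvej], [kma.mgat]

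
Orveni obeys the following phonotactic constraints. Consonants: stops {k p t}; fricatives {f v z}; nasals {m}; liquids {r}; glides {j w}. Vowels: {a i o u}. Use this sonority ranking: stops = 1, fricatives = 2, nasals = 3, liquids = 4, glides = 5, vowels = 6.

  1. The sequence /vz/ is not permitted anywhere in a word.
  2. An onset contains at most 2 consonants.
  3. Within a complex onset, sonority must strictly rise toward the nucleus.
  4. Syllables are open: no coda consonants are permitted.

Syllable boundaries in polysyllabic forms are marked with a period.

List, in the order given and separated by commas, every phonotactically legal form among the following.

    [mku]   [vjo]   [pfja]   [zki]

[vjo]

[mku] — violates constraint 3: syllable 1 onset /mk/: /m/ (nasal, 3) → /k/ (stop, 1) does not rise → phonotactically illegal
[vjo] — σ1 onset /vj/ (2→5 rises), coda /∅/ ok → phonotactically legal
[pfja] — violates constraint 2: syllable 1 onset /pfj/ has 3 consonants (> 2) → phonotactically illegal
[zki] — violates constraint 3: syllable 1 onset /zk/: /z/ (fricative, 2) → /k/ (stop, 1) does not rise → phonotactically illegal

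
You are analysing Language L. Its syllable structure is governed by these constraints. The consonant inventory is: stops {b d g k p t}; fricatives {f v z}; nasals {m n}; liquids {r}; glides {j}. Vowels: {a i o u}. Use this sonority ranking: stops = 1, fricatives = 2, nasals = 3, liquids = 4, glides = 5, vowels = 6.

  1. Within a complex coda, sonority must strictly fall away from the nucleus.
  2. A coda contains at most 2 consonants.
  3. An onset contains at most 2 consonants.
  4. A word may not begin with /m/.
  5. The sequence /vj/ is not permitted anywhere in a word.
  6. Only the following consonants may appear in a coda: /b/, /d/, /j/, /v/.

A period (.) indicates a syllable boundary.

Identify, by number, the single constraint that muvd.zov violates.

4

muvd.zov: word begins with /m/.
This is a violation of constraint 4: "A word may not begin with /m/."
The remaining constraints (1, 2, 3, 5, 6) are satisfied.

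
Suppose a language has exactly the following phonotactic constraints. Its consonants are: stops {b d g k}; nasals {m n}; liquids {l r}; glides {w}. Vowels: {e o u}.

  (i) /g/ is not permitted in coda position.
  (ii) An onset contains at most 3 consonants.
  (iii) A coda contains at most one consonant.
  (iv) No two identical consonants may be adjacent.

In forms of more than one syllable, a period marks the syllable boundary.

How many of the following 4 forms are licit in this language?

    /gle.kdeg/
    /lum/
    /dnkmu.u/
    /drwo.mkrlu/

/gle.kdeg/ — violates constraint (i): syllable 2 coda contains /g/ → illicit
/lum/ — σ1 onset /l/, coda /m/ ok → licit
/dnkmu.u/ — violates constraint (ii): syllable 1 onset /dnkm/ has 4 consonants (> 3) → illicit
/drwo.mkrlu/ — violates constraint (ii): syllable 2 onset /mkrl/ has 4 consonants (> 3) → illicit
Licit: /lum/ → 1.

1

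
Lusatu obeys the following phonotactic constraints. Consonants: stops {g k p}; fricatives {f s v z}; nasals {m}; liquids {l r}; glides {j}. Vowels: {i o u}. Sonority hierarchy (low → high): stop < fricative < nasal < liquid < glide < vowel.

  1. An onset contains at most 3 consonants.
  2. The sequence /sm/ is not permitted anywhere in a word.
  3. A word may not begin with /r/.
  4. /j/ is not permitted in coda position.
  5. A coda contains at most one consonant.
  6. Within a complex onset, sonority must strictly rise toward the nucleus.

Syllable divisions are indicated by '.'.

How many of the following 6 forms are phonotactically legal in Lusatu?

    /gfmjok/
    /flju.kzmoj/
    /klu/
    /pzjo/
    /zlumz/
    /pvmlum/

2

/gfmjok/ — violates constraint 1: syllable 1 onset /gfmj/ has 4 consonants (> 3) → phonotactically illegal
/flju.kzmoj/ — violates constraint 4: syllable 2 coda contains /j/ → phonotactically illegal
/klu/ — σ1 onset /kl/ (1→4 rises), coda /∅/ ok → phonotactically legal
/pzjo/ — σ1 onset /pzj/ (1→2→5 rises), coda /∅/ ok → phonotactically legal
/zlumz/ — violates constraint 5: syllable 1 coda /mz/ has 2 consonants (> 1) → phonotactically illegal
/pvmlum/ — violates constraint 1: syllable 1 onset /pvml/ has 4 consonants (> 3) → phonotactically illegal
Phonotactically legal: /klu/, /pzjo/ → 2.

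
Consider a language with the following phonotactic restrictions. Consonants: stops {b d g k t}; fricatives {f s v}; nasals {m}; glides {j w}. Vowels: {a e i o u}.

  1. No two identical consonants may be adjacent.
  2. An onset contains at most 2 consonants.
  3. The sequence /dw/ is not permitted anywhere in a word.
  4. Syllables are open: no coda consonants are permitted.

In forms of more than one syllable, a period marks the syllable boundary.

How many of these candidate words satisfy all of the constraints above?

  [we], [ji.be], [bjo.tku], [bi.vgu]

[we] — σ1 onset /w/, coda /∅/ ok → permitted
[ji.be] — σ1 onset /j/, coda /∅/ ok; σ2 onset /b/, coda /∅/ ok → permitted
[bjo.tku] — σ1 onset /bj/ (2C), coda /∅/ ok; σ2 onset /tk/ (2C), coda /∅/ ok → permitted
[bi.vgu] — σ1 onset /b/, coda /∅/ ok; σ2 onset /vg/ (2C), coda /∅/ ok → permitted
Permitted: [we], [ji.be], [bjo.tku], [bi.vgu] → 4.

4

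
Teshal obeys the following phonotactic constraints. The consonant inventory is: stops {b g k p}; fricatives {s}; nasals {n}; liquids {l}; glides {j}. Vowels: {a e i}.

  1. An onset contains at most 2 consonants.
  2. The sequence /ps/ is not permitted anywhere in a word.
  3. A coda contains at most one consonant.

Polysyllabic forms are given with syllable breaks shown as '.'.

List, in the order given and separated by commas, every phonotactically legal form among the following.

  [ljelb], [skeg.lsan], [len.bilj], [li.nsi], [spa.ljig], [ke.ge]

[ljelb] — violates constraint 3: syllable 1 coda /lb/ has 2 consonants (> 1) → phonotactically illegal
[skeg.lsan] — σ1 onset /sk/ (2C), coda /g/ ok; σ2 onset /ls/ (2C), coda /n/ ok → phonotactically legal
[len.bilj] — violates constraint 3: syllable 2 coda /lj/ has 2 consonants (> 1) → phonotactically illegal
[li.nsi] — σ1 onset /l/, coda /∅/ ok; σ2 onset /ns/ (2C), coda /∅/ ok → phonotactically legal
[spa.ljig] — σ1 onset /sp/ (2C), coda /∅/ ok; σ2 onset /lj/ (2C), coda /g/ ok → phonotactically legal
[ke.ge] — σ1 onset /k/, coda /∅/ ok; σ2 onset /g/, coda /∅/ ok → phonotactically legal

[skeg.lsan], [li.nsi], [spa.ljig], [ke.ge]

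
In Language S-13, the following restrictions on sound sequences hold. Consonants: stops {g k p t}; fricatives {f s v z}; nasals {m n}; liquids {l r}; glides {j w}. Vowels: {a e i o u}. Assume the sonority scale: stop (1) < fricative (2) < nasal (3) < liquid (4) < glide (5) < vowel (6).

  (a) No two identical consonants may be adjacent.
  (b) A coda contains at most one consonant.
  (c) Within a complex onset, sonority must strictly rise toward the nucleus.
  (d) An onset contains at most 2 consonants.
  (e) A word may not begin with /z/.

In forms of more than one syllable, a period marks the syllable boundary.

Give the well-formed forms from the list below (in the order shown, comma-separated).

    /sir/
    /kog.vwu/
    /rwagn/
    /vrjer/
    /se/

/sir/, /kog.vwu/, /se/

/sir/ — σ1 onset /s/, coda /r/ ok → well-formed
/kog.vwu/ — σ1 onset /k/, coda /g/ ok; σ2 onset /vw/ (2→5 rises), coda /∅/ ok → well-formed
/rwagn/ — violates constraint (b): syllable 1 coda /gn/ has 2 consonants (> 1) → ill-formed
/vrjer/ — violates constraint (d): syllable 1 onset /vrj/ has 3 consonants (> 2) → ill-formed
/se/ — σ1 onset /s/, coda /∅/ ok → well-formed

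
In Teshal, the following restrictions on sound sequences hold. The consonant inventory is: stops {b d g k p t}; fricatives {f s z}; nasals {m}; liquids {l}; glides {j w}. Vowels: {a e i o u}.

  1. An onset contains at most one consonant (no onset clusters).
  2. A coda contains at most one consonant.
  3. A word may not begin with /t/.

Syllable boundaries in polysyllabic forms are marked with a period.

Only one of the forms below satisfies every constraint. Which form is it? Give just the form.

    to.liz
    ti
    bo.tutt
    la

to.liz — violates constraint 3: word begins with /t/ → phonotactically illegal
ti — violates constraint 3: word begins with /t/ → phonotactically illegal
bo.tutt — violates constraint 2: syllable 2 coda /tt/ has 2 consonants (> 1) → phonotactically illegal
la — σ1 onset /l/, coda /∅/ ok → phonotactically legal

la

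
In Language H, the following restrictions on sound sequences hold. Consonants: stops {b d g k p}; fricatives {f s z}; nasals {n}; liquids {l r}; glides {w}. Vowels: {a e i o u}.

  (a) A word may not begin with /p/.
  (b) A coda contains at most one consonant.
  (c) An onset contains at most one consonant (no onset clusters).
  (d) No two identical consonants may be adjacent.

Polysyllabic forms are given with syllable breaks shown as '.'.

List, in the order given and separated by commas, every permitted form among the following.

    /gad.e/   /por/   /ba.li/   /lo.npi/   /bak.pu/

/gad.e/, /ba.li/, /bak.pu/

/gad.e/ — σ1 onset /g/, coda /d/ ok; σ2 onset /∅/, coda /∅/ ok → permitted
/por/ — violates constraint (a): word begins with /p/ → not permitted
/ba.li/ — σ1 onset /b/, coda /∅/ ok; σ2 onset /l/, coda /∅/ ok → permitted
/lo.npi/ — violates constraint (c): syllable 2 onset /np/ has 2 consonants (> 1) → not permitted
/bak.pu/ — σ1 onset /b/, coda /k/ ok; σ2 onset /p/, coda /∅/ ok → permitted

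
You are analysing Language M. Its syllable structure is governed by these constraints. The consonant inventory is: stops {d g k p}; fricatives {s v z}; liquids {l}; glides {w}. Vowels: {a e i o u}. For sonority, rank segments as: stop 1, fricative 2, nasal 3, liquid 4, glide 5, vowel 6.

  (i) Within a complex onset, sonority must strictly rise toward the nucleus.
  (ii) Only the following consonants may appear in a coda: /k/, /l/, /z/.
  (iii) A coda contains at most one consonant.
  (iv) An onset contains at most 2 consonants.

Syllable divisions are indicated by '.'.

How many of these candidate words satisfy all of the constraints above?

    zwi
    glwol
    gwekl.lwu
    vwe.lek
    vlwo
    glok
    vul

4

zwi — σ1 onset /zw/ (2→5 rises), coda /∅/ ok → phonotactically legal
glwol — violates constraint (iv): syllable 1 onset /glw/ has 3 consonants (> 2) → phonotactically illegal
gwekl.lwu — violates constraint (iii): syllable 1 coda /kl/ has 2 consonants (> 1) → phonotactically illegal
vwe.lek — σ1 onset /vw/ (2→5 rises), coda /∅/ ok; σ2 onset /l/, coda /k/ ok → phonotactically legal
vlwo — violates constraint (iv): syllable 1 onset /vlw/ has 3 consonants (> 2) → phonotactically illegal
glok — σ1 onset /gl/ (1→4 rises), coda /k/ ok → phonotactically legal
vul — σ1 onset /v/, coda /l/ ok → phonotactically legal
Phonotactically legal: zwi, vwe.lek, glok, vul → 4.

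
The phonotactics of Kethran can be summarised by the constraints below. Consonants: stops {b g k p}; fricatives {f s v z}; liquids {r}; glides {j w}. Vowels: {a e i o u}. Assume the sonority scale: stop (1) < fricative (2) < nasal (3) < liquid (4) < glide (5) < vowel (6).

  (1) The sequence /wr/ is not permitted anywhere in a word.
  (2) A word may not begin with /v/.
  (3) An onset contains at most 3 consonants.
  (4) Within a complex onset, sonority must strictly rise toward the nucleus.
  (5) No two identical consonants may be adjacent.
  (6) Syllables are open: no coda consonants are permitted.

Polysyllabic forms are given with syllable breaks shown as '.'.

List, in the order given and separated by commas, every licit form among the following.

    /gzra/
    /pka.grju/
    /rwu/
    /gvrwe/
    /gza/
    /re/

/gzra/, /rwu/, /gza/, /re/

/gzra/ — σ1 onset /gzr/ (1→2→4 rises), coda /∅/ ok → licit
/pka.grju/ — violates constraint 4: syllable 1 onset /pk/: /p/ (stop, 1) → /k/ (stop, 1) does not rise → illicit
/rwu/ — σ1 onset /rw/ (4→5 rises), coda /∅/ ok → licit
/gvrwe/ — violates constraint 3: syllable 1 onset /gvrw/ has 4 consonants (> 3) → illicit
/gza/ — σ1 onset /gz/ (1→2 rises), coda /∅/ ok → licit
/re/ — σ1 onset /r/, coda /∅/ ok → licit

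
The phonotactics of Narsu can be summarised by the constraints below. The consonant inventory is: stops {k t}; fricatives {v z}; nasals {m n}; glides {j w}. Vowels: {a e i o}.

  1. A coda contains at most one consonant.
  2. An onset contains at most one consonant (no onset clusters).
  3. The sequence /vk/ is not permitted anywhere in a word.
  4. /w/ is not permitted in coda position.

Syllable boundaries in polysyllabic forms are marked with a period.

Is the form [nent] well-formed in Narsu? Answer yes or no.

no

[nent] — violates constraint 1: syllable 1 coda /nt/ has 2 consonants (> 1) → ill-formed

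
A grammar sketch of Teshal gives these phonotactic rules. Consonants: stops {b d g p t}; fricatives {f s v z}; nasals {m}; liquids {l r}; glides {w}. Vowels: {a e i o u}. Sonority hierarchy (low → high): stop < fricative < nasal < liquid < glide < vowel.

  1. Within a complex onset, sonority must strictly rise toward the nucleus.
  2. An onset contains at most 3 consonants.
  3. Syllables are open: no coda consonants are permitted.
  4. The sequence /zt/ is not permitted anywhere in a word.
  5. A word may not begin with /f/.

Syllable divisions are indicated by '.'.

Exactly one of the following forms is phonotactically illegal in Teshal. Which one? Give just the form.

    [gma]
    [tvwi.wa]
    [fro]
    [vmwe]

[gma] — σ1 onset /gm/ (1→3 rises), coda /∅/ ok → phonotactically legal
[tvwi.wa] — σ1 onset /tvw/ (1→2→5 rises), coda /∅/ ok; σ2 onset /w/, coda /∅/ ok → phonotactically legal
[fro] — violates constraint 5: word begins with /f/ → phonotactically illegal
[vmwe] — σ1 onset /vmw/ (2→3→5 rises), coda /∅/ ok → phonotactically legal

[fro]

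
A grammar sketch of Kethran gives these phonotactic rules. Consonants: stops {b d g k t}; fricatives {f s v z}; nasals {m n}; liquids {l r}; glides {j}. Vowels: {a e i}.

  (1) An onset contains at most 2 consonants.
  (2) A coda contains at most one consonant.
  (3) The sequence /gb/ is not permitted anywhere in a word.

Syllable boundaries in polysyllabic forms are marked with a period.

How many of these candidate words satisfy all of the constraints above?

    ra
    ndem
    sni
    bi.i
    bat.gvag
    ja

ra — σ1 onset /r/, coda /∅/ ok → well-formed
ndem — σ1 onset /nd/ (2C), coda /m/ ok → well-formed
sni — σ1 onset /sn/ (2C), coda /∅/ ok → well-formed
bi.i — σ1 onset /b/, coda /∅/ ok; σ2 onset /∅/, coda /∅/ ok → well-formed
bat.gvag — σ1 onset /b/, coda /t/ ok; σ2 onset /gv/ (2C), coda /g/ ok → well-formed
ja — σ1 onset /j/, coda /∅/ ok → well-formed
Well-formed: ra, ndem, sni, bi.i, bat.gvag, ja → 6.

6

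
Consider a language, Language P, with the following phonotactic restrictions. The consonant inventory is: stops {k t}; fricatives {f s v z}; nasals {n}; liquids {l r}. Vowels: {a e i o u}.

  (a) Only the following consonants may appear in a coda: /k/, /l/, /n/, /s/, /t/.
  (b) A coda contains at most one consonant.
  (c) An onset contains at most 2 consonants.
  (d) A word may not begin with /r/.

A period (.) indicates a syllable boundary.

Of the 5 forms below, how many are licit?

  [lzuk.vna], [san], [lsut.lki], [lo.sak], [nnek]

5

[lzuk.vna] — σ1 onset /lz/ (2C), coda /k/ ok; σ2 onset /vn/ (2C), coda /∅/ ok → licit
[san] — σ1 onset /s/, coda /n/ ok → licit
[lsut.lki] — σ1 onset /ls/ (2C), coda /t/ ok; σ2 onset /lk/ (2C), coda /∅/ ok → licit
[lo.sak] — σ1 onset /l/, coda /∅/ ok; σ2 onset /s/, coda /k/ ok → licit
[nnek] — σ1 onset /nn/ (2C), coda /k/ ok → licit
Licit: [lzuk.vna], [san], [lsut.lki], [lo.sak], [nnek] → 5.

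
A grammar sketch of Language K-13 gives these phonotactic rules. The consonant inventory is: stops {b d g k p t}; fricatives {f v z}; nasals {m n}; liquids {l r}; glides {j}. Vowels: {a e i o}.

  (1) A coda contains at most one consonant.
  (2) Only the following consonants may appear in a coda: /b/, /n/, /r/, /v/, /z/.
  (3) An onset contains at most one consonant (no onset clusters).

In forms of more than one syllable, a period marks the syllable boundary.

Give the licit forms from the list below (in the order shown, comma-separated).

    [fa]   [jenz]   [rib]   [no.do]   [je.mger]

[fa], [rib], [no.do]

[fa] — σ1 onset /f/, coda /∅/ ok → licit
[jenz] — violates constraint 1: syllable 1 coda /nz/ has 2 consonants (> 1) → illicit
[rib] — σ1 onset /r/, coda /b/ ok → licit
[no.do] — σ1 onset /n/, coda /∅/ ok; σ2 onset /d/, coda /∅/ ok → licit
[je.mger] — violates constraint 3: syllable 2 onset /mg/ has 2 consonants (> 1) → illicit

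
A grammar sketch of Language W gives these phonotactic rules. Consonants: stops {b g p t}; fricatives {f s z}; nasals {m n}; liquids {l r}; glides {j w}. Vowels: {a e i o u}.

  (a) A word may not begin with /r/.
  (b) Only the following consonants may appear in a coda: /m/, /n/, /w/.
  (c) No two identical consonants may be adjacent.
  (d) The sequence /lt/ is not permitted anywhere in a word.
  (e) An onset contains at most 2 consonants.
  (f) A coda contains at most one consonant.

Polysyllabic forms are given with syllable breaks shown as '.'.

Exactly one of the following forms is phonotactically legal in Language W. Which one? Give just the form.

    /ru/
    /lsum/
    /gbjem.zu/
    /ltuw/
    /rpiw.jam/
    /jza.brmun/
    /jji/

/lsum/

/ru/ — violates constraint (a): word begins with /r/ → phonotactically illegal
/lsum/ — σ1 onset /ls/ (2C), coda /m/ ok → phonotactically legal
/gbjem.zu/ — violates constraint (e): syllable 1 onset /gbj/ has 3 consonants (> 2) → phonotactically illegal
/ltuw/ — violates constraint (d): contains banned sequence /lt/ → phonotactically illegal
/rpiw.jam/ — violates constraint (a): word begins with /r/ → phonotactically illegal
/jza.brmun/ — violates constraint (e): syllable 2 onset /brm/ has 3 consonants (> 2) → phonotactically illegal
/jji/ — violates constraint (c): adjacent identical consonants /jj/ → phonotactically illegal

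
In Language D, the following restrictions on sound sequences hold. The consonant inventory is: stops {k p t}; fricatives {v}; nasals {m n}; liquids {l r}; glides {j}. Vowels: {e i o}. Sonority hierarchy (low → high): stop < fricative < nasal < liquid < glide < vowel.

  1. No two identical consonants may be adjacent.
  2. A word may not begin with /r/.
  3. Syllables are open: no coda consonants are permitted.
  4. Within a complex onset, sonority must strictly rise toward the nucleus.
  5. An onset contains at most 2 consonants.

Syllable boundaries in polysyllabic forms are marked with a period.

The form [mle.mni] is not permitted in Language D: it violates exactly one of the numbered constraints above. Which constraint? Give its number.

[mle.mni]: syllable 2 onset /mn/: /m/ (nasal, 3) → /n/ (nasal, 3) does not rise.
This is a violation of constraint 4: "Within a complex onset, sonority must strictly rise toward the nucleus."
The remaining constraints (1, 2, 3, 5) are satisfied.

4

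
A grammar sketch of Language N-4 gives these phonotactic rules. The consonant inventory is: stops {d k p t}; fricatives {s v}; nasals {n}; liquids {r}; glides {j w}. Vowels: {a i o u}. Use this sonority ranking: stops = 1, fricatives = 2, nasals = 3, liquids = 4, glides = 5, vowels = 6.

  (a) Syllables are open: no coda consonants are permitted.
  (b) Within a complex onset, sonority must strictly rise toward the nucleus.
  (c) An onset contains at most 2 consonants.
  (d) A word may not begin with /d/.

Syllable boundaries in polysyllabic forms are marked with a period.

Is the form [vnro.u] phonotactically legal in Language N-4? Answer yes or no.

no

[vnro.u] — violates constraint (c): syllable 1 onset /vnr/ has 3 consonants (> 2) → phonotactically illegal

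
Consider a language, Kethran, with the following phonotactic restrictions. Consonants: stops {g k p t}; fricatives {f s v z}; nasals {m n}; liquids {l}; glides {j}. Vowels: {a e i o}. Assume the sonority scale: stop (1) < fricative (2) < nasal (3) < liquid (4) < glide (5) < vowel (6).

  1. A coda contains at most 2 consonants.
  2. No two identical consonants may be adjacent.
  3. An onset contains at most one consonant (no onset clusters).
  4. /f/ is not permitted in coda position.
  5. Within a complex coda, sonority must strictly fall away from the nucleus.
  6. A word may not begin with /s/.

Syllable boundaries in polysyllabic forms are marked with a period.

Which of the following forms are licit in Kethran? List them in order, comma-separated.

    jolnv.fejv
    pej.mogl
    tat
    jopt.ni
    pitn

jolnv.fejv — violates constraint 1: syllable 1 coda /lnv/ has 3 consonants (> 2) → illicit
pej.mogl — violates constraint 5: syllable 2 coda /gl/: /g/ (stop, 1) → /l/ (liquid, 4) does not fall → illicit
tat — σ1 onset /t/, coda /t/ ok → licit
jopt.ni — violates constraint 5: syllable 1 coda /pt/: /p/ (stop, 1) → /t/ (stop, 1) does not fall → illicit
pitn — violates constraint 5: syllable 1 coda /tn/: /t/ (stop, 1) → /n/ (nasal, 3) does not fall → illicit

tat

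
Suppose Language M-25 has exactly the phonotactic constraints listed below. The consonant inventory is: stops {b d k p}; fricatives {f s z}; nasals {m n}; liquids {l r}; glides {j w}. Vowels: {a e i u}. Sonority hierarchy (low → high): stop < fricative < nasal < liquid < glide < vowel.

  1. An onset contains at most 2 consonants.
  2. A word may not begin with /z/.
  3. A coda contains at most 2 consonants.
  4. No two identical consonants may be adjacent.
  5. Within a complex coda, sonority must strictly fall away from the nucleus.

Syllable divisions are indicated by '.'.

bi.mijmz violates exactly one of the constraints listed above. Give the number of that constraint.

bi.mijmz: syllable 2 coda /jmz/ has 3 consonants (> 2).
This is a violation of constraint 3: "A coda contains at most 2 consonants."
The remaining constraints (1, 2, 4, 5) are satisfied.

3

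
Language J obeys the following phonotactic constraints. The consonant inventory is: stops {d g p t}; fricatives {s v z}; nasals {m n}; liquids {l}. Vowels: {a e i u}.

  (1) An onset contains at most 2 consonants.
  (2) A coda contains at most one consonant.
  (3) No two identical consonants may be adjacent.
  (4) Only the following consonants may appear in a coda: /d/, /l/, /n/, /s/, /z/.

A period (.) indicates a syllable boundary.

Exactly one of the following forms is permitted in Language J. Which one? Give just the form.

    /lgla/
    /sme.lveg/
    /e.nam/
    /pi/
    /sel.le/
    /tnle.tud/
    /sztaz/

/pi/

/lgla/ — violates constraint 1: syllable 1 onset /lgl/ has 3 consonants (> 2) → not permitted
/sme.lveg/ — violates constraint 4: syllable 2 coda contains /g/, which is not a licensed coda consonant → not permitted
/e.nam/ — violates constraint 4: syllable 2 coda contains /m/, which is not a licensed coda consonant → not permitted
/pi/ — σ1 onset /p/, coda /∅/ ok → permitted
/sel.le/ — violates constraint 3: adjacent identical consonants /ll/ → not permitted
/tnle.tud/ — violates constraint 1: syllable 1 onset /tnl/ has 3 consonants (> 2) → not permitted
/sztaz/ — violates constraint 1: syllable 1 onset /szt/ has 3 consonants (> 2) → not permitted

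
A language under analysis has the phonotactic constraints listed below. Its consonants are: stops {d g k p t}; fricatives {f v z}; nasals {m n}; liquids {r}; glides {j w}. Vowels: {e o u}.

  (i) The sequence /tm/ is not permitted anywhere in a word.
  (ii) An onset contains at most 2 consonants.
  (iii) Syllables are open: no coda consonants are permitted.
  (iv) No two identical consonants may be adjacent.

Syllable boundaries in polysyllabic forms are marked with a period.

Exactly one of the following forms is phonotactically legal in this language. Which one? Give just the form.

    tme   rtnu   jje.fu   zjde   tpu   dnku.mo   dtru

tpu

tme — violates constraint (i): contains banned sequence /tm/ → phonotactically illegal
rtnu — violates constraint (ii): syllable 1 onset /rtn/ has 3 consonants (> 2) → phonotactically illegal
jje.fu — violates constraint (iv): adjacent identical consonants /jj/ → phonotactically illegal
zjde — violates constraint (ii): syllable 1 onset /zjd/ has 3 consonants (> 2) → phonotactically illegal
tpu — σ1 onset /tp/ (2C), coda /∅/ ok → phonotactically legal
dnku.mo — violates constraint (ii): syllable 1 onset /dnk/ has 3 consonants (> 2) → phonotactically illegal
dtru — violates constraint (ii): syllable 1 onset /dtr/ has 3 consonants (> 2) → phonotactically illegal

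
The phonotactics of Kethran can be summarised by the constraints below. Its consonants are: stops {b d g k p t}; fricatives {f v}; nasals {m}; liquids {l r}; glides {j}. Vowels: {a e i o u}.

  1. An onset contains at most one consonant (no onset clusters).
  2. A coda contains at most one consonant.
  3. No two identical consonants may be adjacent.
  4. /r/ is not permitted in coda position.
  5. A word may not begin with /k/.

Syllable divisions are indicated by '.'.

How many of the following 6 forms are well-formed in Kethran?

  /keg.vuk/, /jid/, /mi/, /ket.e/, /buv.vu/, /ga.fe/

/keg.vuk/ — violates constraint 5: word begins with /k/ → ill-formed
/jid/ — σ1 onset /j/, coda /d/ ok → well-formed
/mi/ — σ1 onset /m/, coda /∅/ ok → well-formed
/ket.e/ — violates constraint 5: word begins with /k/ → ill-formed
/buv.vu/ — violates constraint 3: adjacent identical consonants /vv/ → ill-formed
/ga.fe/ — σ1 onset /g/, coda /∅/ ok; σ2 onset /f/, coda /∅/ ok → well-formed
Well-formed: /jid/, /mi/, /ga.fe/ → 3.

3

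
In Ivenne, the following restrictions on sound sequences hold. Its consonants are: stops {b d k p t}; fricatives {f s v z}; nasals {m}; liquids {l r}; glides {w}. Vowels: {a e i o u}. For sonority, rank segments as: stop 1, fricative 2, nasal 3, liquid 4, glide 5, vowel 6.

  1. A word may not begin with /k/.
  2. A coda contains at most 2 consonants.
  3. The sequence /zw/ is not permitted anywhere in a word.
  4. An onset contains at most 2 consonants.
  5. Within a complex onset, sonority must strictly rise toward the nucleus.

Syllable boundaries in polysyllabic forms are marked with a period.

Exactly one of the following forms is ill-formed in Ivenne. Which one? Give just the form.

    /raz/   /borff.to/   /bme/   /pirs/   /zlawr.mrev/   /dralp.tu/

/raz/ — σ1 onset /r/, coda /z/ ok → well-formed
/borff.to/ — violates constraint 2: syllable 1 coda /rff/ has 3 consonants (> 2) → ill-formed
/bme/ — σ1 onset /bm/ (1→3 rises), coda /∅/ ok → well-formed
/pirs/ — σ1 onset /p/, coda /rs/ (2C) ok → well-formed
/zlawr.mrev/ — σ1 onset /zl/ (2→4 rises), coda /wr/ (2C) ok; σ2 onset /mr/ (3→4 rises), coda /v/ ok → well-formed
/dralp.tu/ — σ1 onset /dr/ (1→4 rises), coda /lp/ (2C) ok; σ2 onset /t/, coda /∅/ ok → well-formed

/borff.to/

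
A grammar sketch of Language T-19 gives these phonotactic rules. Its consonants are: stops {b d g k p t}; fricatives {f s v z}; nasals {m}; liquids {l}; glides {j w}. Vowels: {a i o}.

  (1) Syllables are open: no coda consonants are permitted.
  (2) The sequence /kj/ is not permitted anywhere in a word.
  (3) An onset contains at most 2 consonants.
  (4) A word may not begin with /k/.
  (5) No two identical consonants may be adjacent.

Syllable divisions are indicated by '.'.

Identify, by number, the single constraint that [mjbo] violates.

[mjbo]: syllable 1 onset /mjb/ has 3 consonants (> 2).
This is a violation of constraint 3: "An onset contains at most 2 consonants."
The remaining constraints (1, 2, 4, 5) are satisfied.

3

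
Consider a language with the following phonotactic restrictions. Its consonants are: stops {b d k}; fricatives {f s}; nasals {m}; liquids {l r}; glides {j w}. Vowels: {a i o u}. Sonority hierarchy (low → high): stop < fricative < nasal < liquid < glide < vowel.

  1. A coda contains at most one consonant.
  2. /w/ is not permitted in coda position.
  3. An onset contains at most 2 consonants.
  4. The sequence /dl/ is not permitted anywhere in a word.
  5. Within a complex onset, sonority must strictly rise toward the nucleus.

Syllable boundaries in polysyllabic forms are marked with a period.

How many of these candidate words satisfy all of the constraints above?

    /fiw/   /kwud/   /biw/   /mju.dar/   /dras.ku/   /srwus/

3

/fiw/ — violates constraint 2: syllable 1 coda contains /w/ → illicit
/kwud/ — σ1 onset /kw/ (1→5 rises), coda /d/ ok → licit
/biw/ — violates constraint 2: syllable 1 coda contains /w/ → illicit
/mju.dar/ — σ1 onset /mj/ (3→5 rises), coda /∅/ ok; σ2 onset /d/, coda /r/ ok → licit
/dras.ku/ — σ1 onset /dr/ (1→4 rises), coda /s/ ok; σ2 onset /k/, coda /∅/ ok → licit
/srwus/ — violates constraint 3: syllable 1 onset /srw/ has 3 consonants (> 2) → illicit
Licit: /kwud/, /mju.dar/, /dras.ku/ → 3.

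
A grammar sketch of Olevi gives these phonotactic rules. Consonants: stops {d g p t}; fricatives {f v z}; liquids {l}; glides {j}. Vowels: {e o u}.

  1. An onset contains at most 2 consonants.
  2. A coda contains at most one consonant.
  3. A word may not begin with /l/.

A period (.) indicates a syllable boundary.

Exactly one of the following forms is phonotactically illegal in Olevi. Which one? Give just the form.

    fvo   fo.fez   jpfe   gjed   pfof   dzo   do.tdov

jpfe

fvo — σ1 onset /fv/ (2C), coda /∅/ ok → phonotactically legal
fo.fez — σ1 onset /f/, coda /∅/ ok; σ2 onset /f/, coda /z/ ok → phonotactically legal
jpfe — violates constraint 1: syllable 1 onset /jpf/ has 3 consonants (> 2) → phonotactically illegal
gjed — σ1 onset /gj/ (2C), coda /d/ ok → phonotactically legal
pfof — σ1 onset /pf/ (2C), coda /f/ ok → phonotactically legal
dzo — σ1 onset /dz/ (2C), coda /∅/ ok → phonotactically legal
do.tdov — σ1 onset /d/, coda /∅/ ok; σ2 onset /td/ (2C), coda /v/ ok → phonotactically legal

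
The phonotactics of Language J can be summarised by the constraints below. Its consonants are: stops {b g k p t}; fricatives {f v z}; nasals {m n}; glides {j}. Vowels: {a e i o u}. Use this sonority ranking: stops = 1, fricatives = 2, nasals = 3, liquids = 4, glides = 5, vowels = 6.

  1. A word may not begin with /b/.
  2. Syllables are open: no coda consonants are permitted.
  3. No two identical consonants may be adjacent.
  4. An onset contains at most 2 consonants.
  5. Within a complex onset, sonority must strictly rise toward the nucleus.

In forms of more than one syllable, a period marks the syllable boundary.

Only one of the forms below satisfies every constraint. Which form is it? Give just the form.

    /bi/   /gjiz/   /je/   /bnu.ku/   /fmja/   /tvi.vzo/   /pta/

/bi/ — violates constraint 1: word begins with /b/ → ill-formed
/gjiz/ — violates constraint 2: syllable 1 coda /z/ has 1 consonant (> 0) → ill-formed
/je/ — σ1 onset /j/, coda /∅/ ok → well-formed
/bnu.ku/ — violates constraint 1: word begins with /b/ → ill-formed
/fmja/ — violates constraint 4: syllable 1 onset /fmj/ has 3 consonants (> 2) → ill-formed
/tvi.vzo/ — violates constraint 5: syllable 2 onset /vz/: /v/ (fricative, 2) → /z/ (fricative, 2) does not rise → ill-formed
/pta/ — violates constraint 5: syllable 1 onset /pt/: /p/ (stop, 1) → /t/ (stop, 1) does not rise → ill-formed

/je/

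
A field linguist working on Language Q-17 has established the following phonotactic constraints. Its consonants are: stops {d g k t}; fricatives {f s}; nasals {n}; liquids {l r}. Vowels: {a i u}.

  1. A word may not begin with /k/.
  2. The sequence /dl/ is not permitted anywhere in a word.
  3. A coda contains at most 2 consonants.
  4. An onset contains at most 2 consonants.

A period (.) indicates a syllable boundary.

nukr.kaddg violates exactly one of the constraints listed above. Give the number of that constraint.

nukr.kaddg: syllable 2 coda /ddg/ has 3 consonants (> 2).
This is a violation of constraint 3: "A coda contains at most 2 consonants."
The remaining constraints (1, 2, 4) are satisfied.

3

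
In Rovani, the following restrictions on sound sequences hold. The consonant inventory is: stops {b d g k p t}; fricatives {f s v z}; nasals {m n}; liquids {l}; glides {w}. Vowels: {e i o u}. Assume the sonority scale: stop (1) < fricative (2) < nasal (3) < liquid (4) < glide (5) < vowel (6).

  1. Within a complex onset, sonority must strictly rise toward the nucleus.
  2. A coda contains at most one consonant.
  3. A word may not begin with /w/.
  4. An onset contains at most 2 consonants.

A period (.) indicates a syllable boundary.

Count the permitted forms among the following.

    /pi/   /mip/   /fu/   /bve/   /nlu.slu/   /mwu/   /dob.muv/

7

/pi/ — σ1 onset /p/, coda /∅/ ok → permitted
/mip/ — σ1 onset /m/, coda /p/ ok → permitted
/fu/ — σ1 onset /f/, coda /∅/ ok → permitted
/bve/ — σ1 onset /bv/ (1→2 rises), coda /∅/ ok → permitted
/nlu.slu/ — σ1 onset /nl/ (3→4 rises), coda /∅/ ok; σ2 onset /sl/ (2→4 rises), coda /∅/ ok → permitted
/mwu/ — σ1 onset /mw/ (3→5 rises), coda /∅/ ok → permitted
/dob.muv/ — σ1 onset /d/, coda /b/ ok; σ2 onset /m/, coda /v/ ok → permitted
Permitted: /pi/, /mip/, /fu/, /bve/, /nlu.slu/, /mwu/, /dob.muv/ → 7.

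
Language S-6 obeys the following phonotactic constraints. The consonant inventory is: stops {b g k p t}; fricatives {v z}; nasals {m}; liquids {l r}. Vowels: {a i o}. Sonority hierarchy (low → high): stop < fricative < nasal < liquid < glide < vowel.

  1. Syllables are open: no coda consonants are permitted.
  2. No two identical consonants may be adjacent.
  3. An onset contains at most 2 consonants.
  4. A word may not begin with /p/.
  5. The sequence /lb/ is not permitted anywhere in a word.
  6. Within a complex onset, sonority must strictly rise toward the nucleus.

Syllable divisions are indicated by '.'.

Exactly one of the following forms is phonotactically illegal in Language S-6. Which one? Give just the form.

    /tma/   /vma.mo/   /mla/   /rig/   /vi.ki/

/tma/ — σ1 onset /tm/ (1→3 rises), coda /∅/ ok → phonotactically legal
/vma.mo/ — σ1 onset /vm/ (2→3 rises), coda /∅/ ok; σ2 onset /m/, coda /∅/ ok → phonotactically legal
/mla/ — σ1 onset /ml/ (3→4 rises), coda /∅/ ok → phonotactically legal
/rig/ — violates constraint 1: syllable 1 coda /g/ has 1 consonant (> 0) → phonotactically illegal
/vi.ki/ — σ1 onset /v/, coda /∅/ ok; σ2 onset /k/, coda /∅/ ok → phonotactically legal

/rig/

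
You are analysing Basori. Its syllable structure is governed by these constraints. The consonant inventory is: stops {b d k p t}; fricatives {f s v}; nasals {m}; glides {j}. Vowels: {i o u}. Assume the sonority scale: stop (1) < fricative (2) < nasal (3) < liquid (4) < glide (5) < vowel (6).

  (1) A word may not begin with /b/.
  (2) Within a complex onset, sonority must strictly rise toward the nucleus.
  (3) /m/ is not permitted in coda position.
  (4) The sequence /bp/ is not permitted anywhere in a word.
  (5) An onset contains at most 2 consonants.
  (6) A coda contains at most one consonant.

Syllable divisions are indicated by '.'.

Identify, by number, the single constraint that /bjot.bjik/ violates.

/bjot.bjik/: word begins with /b/.
This is a violation of constraint 1: "A word may not begin with /b/."
The remaining constraints (2, 3, 4, 5, 6) are satisfied.

1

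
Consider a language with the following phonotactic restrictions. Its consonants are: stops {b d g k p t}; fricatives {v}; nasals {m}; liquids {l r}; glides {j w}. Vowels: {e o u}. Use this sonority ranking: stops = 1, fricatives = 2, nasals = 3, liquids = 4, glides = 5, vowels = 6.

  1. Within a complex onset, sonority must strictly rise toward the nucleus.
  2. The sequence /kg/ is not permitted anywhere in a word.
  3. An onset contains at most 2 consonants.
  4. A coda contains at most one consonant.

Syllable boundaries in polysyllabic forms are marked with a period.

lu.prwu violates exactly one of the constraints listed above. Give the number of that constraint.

3

lu.prwu: syllable 2 onset /prw/ has 3 consonants (> 2).
This is a violation of constraint 3: "An onset contains at most 2 consonants."
The remaining constraints (1, 2, 4) are satisfied.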